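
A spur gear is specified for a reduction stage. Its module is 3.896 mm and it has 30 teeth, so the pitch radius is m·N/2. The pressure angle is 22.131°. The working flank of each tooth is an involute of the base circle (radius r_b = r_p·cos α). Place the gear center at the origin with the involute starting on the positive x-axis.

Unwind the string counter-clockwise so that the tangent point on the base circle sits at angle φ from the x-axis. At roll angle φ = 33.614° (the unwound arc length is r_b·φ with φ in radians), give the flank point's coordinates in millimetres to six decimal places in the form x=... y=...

x=62.664194 y=3.519840

pitch radius r_p = m·N/2 = 3.896·30/2 = 58.440000
base radius r_b = r_p·cos α = 58.440000·cos 22.131° = 54.134429
roll angle φ = 33.614° = 0.58667497 rad
x = r_b·(cos φ + φ·sin φ) = 54.134429·(0.83278600 + 0.58667497·0.55359505) = 62.664194
y = r_b·(sin φ − φ·cos φ) = 54.134429·(0.55359505 − 0.58667497·0.83278600) = 3.519840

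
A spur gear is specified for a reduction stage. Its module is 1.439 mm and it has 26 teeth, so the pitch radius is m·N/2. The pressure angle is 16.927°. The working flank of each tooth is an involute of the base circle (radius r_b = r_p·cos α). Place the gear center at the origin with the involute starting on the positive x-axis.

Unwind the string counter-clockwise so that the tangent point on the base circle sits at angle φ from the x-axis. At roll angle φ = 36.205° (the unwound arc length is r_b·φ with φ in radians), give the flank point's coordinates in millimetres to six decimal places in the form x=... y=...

pitch radius r_p = m·N/2 = 1.439·26/2 = 18.707000
base radius r_b = r_p·cos α = 18.707000·cos 16.927° = 17.896547
roll angle φ = 36.205° = 0.63189646 rad
x = r_b·(cos φ + φ·sin φ) = 17.896547·(0.80690877 + 0.63189646·0.59067609) = 21.120698
y = r_b·(sin φ − φ·cos φ) = 17.896547·(0.59067609 − 0.63189646·0.80690877) = 1.445921

x=21.120698 y=1.445921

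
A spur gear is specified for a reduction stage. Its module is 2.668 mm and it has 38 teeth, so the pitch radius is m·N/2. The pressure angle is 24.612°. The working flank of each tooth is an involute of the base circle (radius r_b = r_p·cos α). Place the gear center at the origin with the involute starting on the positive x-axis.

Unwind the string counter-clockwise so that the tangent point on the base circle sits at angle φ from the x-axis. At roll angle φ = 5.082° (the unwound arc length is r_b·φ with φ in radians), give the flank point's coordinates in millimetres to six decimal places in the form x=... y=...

pitch radius r_p = m·N/2 = 2.668·38/2 = 50.692000
base radius r_b = r_p·cos α = 50.692000·cos 24.612° = 46.086576
roll angle φ = 5.082° = 0.08869763 rad
x = r_b·(cos φ + φ·sin φ) = 46.086576·(0.99606894 + 0.08869763·0.08858138) = 46.267508
y = r_b·(sin φ − φ·cos φ) = 46.086576·(0.08858138 − 0.08869763·0.99606894) = 0.010711

x=46.267508 y=0.010711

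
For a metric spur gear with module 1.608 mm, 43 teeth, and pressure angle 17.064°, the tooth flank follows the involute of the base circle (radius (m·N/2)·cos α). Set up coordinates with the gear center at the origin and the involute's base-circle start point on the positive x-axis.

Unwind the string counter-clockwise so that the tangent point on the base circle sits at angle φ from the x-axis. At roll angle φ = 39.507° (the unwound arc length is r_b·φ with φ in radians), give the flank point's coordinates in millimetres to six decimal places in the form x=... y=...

pitch radius r_p = m·N/2 = 1.608·43/2 = 34.572000
base radius r_b = r_p·cos α = 34.572000·cos 17.064° = 33.050057
roll angle φ = 39.507° = 0.68952723 rad
x = r_b·(cos φ + φ·sin φ) = 33.050057·(0.77154687 + 0.68952723·0.63617249) = 39.997348
y = r_b·(sin φ − φ·cos φ) = 33.050057·(0.63617249 − 0.68952723·0.77154687) = 3.442822

x=39.997348 y=3.442822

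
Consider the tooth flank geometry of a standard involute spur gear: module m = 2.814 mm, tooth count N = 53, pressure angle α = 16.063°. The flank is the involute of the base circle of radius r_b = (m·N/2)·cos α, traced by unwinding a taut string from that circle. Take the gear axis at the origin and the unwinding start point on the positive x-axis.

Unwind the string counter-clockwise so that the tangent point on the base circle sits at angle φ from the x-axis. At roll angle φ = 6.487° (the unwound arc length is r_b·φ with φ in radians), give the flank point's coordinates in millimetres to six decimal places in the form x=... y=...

x=72.117421 y=0.034623

pitch radius r_p = m·N/2 = 2.814·53/2 = 74.571000
base radius r_b = r_p·cos α = 74.571000·cos 16.063° = 71.659602
roll angle φ = 6.487° = 0.11321951 rad
x = r_b·(cos φ + φ·sin φ) = 71.659602·(0.99359752 + 0.11321951·0.11297778) = 72.117421
y = r_b·(sin φ − φ·cos φ) = 71.659602·(0.11297778 − 0.11321951·0.99359752) = 0.034623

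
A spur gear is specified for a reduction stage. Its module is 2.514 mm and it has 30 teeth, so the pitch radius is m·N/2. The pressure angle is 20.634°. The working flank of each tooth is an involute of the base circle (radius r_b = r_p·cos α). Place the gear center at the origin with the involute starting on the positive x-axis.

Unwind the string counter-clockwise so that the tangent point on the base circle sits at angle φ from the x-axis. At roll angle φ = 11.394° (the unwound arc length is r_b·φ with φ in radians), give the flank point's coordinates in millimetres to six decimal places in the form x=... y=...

pitch radius r_p = m·N/2 = 2.514·30/2 = 37.710000
base radius r_b = r_p·cos α = 37.710000·cos 20.634° = 35.290926
roll angle φ = 11.394° = 0.19886281 rad
x = r_b·(cos φ + φ·sin φ) = 35.290926·(0.98029187 + 0.19886281·0.19755469) = 35.981857
y = r_b·(sin φ − φ·cos φ) = 35.290926·(0.19755469 − 0.19886281·0.98029187) = 0.092148

x=35.981857 y=0.092148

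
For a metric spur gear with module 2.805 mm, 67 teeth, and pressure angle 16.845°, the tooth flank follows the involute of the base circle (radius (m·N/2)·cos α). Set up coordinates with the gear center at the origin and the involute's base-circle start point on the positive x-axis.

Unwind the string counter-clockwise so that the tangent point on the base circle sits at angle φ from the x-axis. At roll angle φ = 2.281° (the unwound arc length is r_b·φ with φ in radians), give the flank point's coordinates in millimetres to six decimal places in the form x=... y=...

pitch radius r_p = m·N/2 = 2.805·67/2 = 93.967500
base radius r_b = r_p·cos α = 93.967500·cos 16.845° = 89.935561
roll angle φ = 2.281° = 0.03981096 rad
x = r_b·(cos φ + φ·sin φ) = 89.935561·(0.99920765 + 0.03981096·0.03980044) = 90.006803
y = r_b·(sin φ − φ·cos φ) = 89.935561·(0.03980044 − 0.03981096·0.99920765) = 0.001891

x=90.006803 y=0.001891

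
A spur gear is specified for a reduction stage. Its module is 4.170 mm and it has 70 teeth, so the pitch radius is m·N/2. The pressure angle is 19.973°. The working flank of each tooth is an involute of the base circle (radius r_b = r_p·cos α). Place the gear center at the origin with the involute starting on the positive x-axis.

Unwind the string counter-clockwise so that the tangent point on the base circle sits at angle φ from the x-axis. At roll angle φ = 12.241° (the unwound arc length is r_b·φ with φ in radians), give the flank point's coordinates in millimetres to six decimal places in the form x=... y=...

pitch radius r_p = m·N/2 = 4.170·70/2 = 145.950000
base radius r_b = r_p·cos α = 145.950000·cos 19.973° = 137.171646
roll angle φ = 12.241° = 0.21364575 rad
x = r_b·(cos φ + φ·sin φ) = 137.171646·(0.97726442 + 0.21364575·0.21202417) = 140.266579
y = r_b·(sin φ − φ·cos φ) = 137.171646·(0.21202417 − 0.21364575·0.97726442) = 0.443856

x=140.266579 y=0.443856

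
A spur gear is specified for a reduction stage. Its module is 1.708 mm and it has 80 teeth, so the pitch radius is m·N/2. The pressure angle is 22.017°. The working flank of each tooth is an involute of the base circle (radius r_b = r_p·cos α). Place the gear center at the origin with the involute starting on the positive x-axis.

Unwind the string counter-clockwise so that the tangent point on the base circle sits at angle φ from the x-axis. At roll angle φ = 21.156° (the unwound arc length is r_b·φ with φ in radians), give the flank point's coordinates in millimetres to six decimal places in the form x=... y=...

x=67.509257 y=1.048432

pitch radius r_p = m·N/2 = 1.708·80/2 = 68.320000
base radius r_b = r_p·cos α = 68.320000·cos 22.017° = 63.337605
roll angle φ = 21.156° = 0.36924186 rad
x = r_b·(cos φ + φ·sin φ) = 63.337605·(0.93260123 + 0.36924186·0.36090849) = 67.509257
y = r_b·(sin φ − φ·cos φ) = 63.337605·(0.36090849 − 0.36924186·0.93260123) = 1.048432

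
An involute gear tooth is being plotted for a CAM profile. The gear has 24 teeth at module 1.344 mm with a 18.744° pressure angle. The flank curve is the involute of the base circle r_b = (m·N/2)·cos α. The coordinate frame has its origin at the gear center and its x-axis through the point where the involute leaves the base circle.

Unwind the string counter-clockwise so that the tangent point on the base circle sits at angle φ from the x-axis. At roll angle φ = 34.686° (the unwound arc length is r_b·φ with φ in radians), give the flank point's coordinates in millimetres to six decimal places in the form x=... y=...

pitch radius r_p = m·N/2 = 1.344·24/2 = 16.128000
base radius r_b = r_p·cos α = 16.128000·cos 18.744° = 15.272632
roll angle φ = 34.686° = 0.60538490 rad
x = r_b·(cos φ + φ·sin φ) = 15.272632·(0.82228312 + 0.60538490·0.56907862) = 17.820026
y = r_b·(sin φ − φ·cos φ) = 15.272632·(0.56907862 − 0.60538490·0.82228312) = 1.088646

x=17.820026 y=1.088646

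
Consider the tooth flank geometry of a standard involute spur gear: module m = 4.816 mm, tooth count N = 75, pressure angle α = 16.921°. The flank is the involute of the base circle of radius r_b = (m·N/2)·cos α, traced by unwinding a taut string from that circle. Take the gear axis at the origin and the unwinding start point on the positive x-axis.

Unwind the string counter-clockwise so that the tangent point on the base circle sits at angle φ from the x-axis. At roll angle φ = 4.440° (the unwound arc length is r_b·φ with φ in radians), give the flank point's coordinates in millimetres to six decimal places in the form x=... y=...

pitch radius r_p = m·N/2 = 4.816·75/2 = 180.600000
base radius r_b = r_p·cos α = 180.600000·cos 16.921° = 172.781279
roll angle φ = 4.440° = 0.07749262 rad
x = r_b·(cos φ + φ·sin φ) = 172.781279·(0.99699895 + 0.07749262·0.07741508) = 173.299285
y = r_b·(sin φ − φ·cos φ) = 172.781279·(0.07741508 − 0.07749262·0.99699895) = 0.026785

x=173.299285 y=0.026785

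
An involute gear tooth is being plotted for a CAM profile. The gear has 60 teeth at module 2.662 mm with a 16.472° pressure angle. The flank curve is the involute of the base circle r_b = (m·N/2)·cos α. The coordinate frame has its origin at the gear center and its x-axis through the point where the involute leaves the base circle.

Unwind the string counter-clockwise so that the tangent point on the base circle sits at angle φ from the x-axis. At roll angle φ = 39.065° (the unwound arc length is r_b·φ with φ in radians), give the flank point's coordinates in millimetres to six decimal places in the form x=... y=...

pitch radius r_p = m·N/2 = 2.662·60/2 = 79.860000
base radius r_b = r_p·cos α = 79.860000·cos 16.472° = 76.582419
roll angle φ = 39.065° = 0.68181287 rad
x = r_b·(cos φ + φ·sin φ) = 76.582419·(0.77643152 + 0.68181287·0.63020163) = 92.366906
y = r_b·(sin φ − φ·cos φ) = 76.582419·(0.63020163 − 0.68181287·0.77643152) = 7.721087

x=92.366906 y=7.721087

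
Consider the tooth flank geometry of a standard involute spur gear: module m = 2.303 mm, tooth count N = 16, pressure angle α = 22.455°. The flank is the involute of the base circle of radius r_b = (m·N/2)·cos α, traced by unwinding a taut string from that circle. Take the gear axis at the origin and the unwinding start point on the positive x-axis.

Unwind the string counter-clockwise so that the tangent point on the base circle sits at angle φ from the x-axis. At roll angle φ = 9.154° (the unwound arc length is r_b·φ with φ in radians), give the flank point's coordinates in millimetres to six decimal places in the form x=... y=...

x=17.243018 y=0.023087

pitch radius r_p = m·N/2 = 2.303·16/2 = 18.424000
base radius r_b = r_p·cos α = 18.424000·cos 22.455° = 17.027089
roll angle φ = 9.154° = 0.15976744 rad
x = r_b·(cos φ + φ·sin φ) = 17.027089·(0.98726431 + 0.15976744·0.15908861) = 17.243018
y = r_b·(sin φ − φ·cos φ) = 17.027089·(0.15908861 − 0.15976744·0.98726431) = 0.023087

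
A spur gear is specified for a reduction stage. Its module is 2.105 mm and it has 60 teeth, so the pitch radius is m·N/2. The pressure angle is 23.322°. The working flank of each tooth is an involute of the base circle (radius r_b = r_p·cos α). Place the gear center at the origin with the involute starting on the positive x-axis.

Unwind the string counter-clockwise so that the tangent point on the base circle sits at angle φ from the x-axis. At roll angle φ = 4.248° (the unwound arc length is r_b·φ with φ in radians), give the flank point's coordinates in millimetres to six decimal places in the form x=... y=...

pitch radius r_p = m·N/2 = 2.105·60/2 = 63.150000
base radius r_b = r_p·cos α = 63.150000·cos 23.322° = 57.990294
roll angle φ = 4.248° = 0.07414159 rad
x = r_b·(cos φ + φ·sin φ) = 57.990294·(0.99725277 + 0.07414159·0.07407368) = 58.149460
y = r_b·(sin φ − φ·cos φ) = 57.990294·(0.07407368 − 0.07414159·0.99725277) = 0.007874

x=58.149460 y=0.007874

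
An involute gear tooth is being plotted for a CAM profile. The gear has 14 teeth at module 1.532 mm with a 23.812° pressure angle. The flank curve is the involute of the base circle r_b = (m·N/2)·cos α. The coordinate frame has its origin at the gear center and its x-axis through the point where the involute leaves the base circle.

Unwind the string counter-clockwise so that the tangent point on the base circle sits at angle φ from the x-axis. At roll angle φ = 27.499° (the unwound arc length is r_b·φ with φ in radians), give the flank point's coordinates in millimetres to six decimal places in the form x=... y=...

x=10.876872 y=0.353300

pitch radius r_p = m·N/2 = 1.532·14/2 = 10.724000
base radius r_b = r_p·cos α = 10.724000·cos 23.812° = 9.811121
roll angle φ = 27.499° = 0.47994809 rad
x = r_b·(cos φ + φ·sin φ) = 9.811121·(0.88701889 + 0.47994809·0.46173313) = 10.876872
y = r_b·(sin φ − φ·cos φ) = 9.811121·(0.46173313 − 0.47994809·0.88701889) = 0.353300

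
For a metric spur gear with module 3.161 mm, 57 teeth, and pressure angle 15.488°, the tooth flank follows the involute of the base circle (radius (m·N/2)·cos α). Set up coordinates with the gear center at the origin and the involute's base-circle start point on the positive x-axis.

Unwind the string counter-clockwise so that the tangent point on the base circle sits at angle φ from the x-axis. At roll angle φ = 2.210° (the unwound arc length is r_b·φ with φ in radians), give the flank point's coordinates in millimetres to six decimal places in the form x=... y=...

x=86.881621 y=0.001660

pitch radius r_p = m·N/2 = 3.161·57/2 = 90.088500
base radius r_b = r_p·cos α = 90.088500·cos 15.488° = 86.817062
roll angle φ = 2.210° = 0.03857178 rad
x = r_b·(cos φ + φ·sin φ) = 86.817062·(0.99925620 + 0.03857178·0.03856221) = 86.881621
y = r_b·(sin φ − φ·cos φ) = 86.817062·(0.03856221 − 0.03857178·0.99925620) = 0.001660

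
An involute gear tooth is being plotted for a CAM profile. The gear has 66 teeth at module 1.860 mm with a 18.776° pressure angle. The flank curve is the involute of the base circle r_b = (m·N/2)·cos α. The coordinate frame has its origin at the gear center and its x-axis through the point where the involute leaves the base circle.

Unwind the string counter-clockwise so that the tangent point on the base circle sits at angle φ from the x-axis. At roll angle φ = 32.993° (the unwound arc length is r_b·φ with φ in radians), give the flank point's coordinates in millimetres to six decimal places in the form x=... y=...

x=66.964381 y=3.577541

pitch radius r_p = m·N/2 = 1.860·66/2 = 61.380000
base radius r_b = r_p·cos α = 61.380000·cos 18.776° = 58.113612
roll angle φ = 32.993° = 0.57583648 rad
x = r_b·(cos φ + φ·sin φ) = 58.113612·(0.83873710 + 0.57583648·0.54453657) = 66.964381
y = r_b·(sin φ − φ·cos φ) = 58.113612·(0.54453657 − 0.57583648·0.83873710) = 3.577541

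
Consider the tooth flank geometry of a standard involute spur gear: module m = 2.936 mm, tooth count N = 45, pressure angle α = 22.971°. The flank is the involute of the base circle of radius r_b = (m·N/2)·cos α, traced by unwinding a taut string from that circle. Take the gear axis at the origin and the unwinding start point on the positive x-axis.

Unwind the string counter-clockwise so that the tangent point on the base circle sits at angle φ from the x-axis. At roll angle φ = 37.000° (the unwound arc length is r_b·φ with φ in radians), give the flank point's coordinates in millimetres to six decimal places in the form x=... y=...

x=72.211712 y=5.235446

pitch radius r_p = m·N/2 = 2.936·45/2 = 66.060000
base radius r_b = r_p·cos α = 66.060000·cos 22.971° = 60.821607
roll angle φ = 37.000° = 0.64577182 rad
x = r_b·(cos φ + φ·sin φ) = 60.821607·(0.79863551 + 0.64577182·0.60181502) = 72.211712
y = r_b·(sin φ − φ·cos φ) = 60.821607·(0.60181502 − 0.64577182·0.79863551) = 5.235446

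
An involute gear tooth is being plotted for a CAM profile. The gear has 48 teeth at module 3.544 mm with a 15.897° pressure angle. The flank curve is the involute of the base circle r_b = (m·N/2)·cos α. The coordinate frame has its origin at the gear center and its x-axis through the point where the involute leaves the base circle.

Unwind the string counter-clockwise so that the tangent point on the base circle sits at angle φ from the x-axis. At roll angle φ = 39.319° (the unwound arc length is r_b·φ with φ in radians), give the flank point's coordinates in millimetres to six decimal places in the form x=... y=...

x=98.855867 y=8.404193

pitch radius r_p = m·N/2 = 3.544·48/2 = 85.056000
base radius r_b = r_p·cos α = 85.056000·cos 15.897° = 81.803089
roll angle φ = 39.319° = 0.68624601 rad
x = r_b·(cos φ + φ·sin φ) = 81.803089·(0.77363013 + 0.68624601·0.63363745) = 98.855867
y = r_b·(sin φ − φ·cos φ) = 81.803089·(0.63363745 − 0.68624601·0.77363013) = 8.404193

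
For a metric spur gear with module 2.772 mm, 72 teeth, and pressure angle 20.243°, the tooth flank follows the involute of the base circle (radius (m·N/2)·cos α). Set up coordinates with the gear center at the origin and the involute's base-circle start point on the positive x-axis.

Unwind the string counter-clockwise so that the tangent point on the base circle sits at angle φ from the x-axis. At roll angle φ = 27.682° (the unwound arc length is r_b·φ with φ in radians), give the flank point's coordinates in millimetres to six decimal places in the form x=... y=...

pitch radius r_p = m·N/2 = 2.772·72/2 = 99.792000
base radius r_b = r_p·cos α = 99.792000·cos 20.243° = 93.628209
roll angle φ = 27.682° = 0.48314204 rad
x = r_b·(cos φ + φ·sin φ) = 93.628209·(0.88553962 + 0.48314204·0.46456387) = 103.926371
y = r_b·(sin φ − φ·cos φ) = 93.628209·(0.46456387 − 0.48314204·0.88553962) = 3.438257

x=103.926371 y=3.438257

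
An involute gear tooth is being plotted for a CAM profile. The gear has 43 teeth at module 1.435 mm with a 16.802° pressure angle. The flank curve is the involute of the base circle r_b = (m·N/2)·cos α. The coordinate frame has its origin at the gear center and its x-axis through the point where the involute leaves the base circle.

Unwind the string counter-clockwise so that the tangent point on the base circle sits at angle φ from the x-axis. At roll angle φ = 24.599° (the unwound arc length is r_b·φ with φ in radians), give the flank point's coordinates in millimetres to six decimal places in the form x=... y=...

x=32.133317 y=0.764856

pitch radius r_p = m·N/2 = 1.435·43/2 = 30.852500
base radius r_b = r_p·cos α = 30.852500·cos 16.802° = 29.535389
roll angle φ = 24.599° = 0.42933354 rad
x = r_b·(cos φ + φ·sin φ) = 29.535389·(0.90924337 + 0.42933354·0.41626492) = 32.133317
y = r_b·(sin φ − φ·cos φ) = 29.535389·(0.41626492 − 0.42933354·0.90924337) = 0.764856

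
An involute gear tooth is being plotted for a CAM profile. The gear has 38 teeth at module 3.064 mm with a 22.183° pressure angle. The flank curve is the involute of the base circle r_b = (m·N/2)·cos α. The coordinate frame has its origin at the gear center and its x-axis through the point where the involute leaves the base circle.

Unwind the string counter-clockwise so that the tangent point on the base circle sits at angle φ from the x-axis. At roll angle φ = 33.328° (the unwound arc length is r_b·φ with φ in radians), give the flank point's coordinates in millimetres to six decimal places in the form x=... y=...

pitch radius r_p = m·N/2 = 3.064·38/2 = 58.216000
base radius r_b = r_p·cos α = 58.216000·cos 22.183° = 53.907006
roll angle φ = 33.328° = 0.58168333 rad
x = r_b·(cos φ + φ·sin φ) = 53.907006·(0.83553896 + 0.58168333·0.54943120) = 62.269812
y = r_b·(sin φ − φ·cos φ) = 53.907006·(0.54943120 − 0.58168333·0.83553896) = 3.418357

x=62.269812 y=3.418357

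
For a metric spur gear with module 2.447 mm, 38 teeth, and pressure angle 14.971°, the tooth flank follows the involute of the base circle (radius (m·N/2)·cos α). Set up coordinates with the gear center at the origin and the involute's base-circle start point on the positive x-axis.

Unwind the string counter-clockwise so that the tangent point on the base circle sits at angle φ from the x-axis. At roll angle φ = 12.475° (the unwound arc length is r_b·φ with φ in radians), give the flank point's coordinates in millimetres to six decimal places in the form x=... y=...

x=45.966913 y=0.153802

pitch radius r_p = m·N/2 = 2.447·38/2 = 46.493000
base radius r_b = r_p·cos α = 46.493000·cos 14.971° = 44.914874
roll angle φ = 12.475° = 0.21772982 rad
x = r_b·(cos φ + φ·sin φ) = 44.914874·(0.97639035 + 0.21772982·0.21601360) = 45.966913
y = r_b·(sin φ − φ·cos φ) = 44.914874·(0.21601360 − 0.21772982·0.97639035) = 0.153802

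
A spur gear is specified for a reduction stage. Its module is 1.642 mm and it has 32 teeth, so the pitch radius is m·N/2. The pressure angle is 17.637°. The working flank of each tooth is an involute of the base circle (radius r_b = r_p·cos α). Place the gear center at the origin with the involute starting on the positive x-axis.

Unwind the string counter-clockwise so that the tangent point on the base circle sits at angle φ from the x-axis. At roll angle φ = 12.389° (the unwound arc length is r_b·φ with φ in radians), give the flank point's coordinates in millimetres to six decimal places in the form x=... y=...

pitch radius r_p = m·N/2 = 1.642·32/2 = 26.272000
base radius r_b = r_p·cos α = 26.272000·cos 17.637° = 25.037090
roll angle φ = 12.389° = 0.21622884 rad
x = r_b·(cos φ + φ·sin φ) = 25.037090·(0.97671349 + 0.21622884·0.21454782) = 25.615570
y = r_b·(sin φ − φ·cos φ) = 25.037090·(0.21454782 − 0.21622884·0.97671349) = 0.083979

x=25.615570 y=0.083979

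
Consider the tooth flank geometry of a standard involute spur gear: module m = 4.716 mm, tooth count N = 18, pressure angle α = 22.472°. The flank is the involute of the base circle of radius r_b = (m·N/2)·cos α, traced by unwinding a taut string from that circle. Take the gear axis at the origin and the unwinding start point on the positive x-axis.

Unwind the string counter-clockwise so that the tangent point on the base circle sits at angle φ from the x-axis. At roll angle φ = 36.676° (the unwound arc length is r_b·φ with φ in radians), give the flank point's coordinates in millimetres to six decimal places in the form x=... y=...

x=46.451908 y=3.290604

pitch radius r_p = m·N/2 = 4.716·18/2 = 42.444000
base radius r_b = r_p·cos α = 42.444000·cos 22.472° = 39.221076
roll angle φ = 36.676° = 0.64011696 rad
x = r_b·(cos φ + φ·sin φ) = 39.221076·(0.80202591 + 0.64011696·0.59728925) = 46.451908
y = r_b·(sin φ − φ·cos φ) = 39.221076·(0.59728925 − 0.64011696·0.80202591) = 3.290604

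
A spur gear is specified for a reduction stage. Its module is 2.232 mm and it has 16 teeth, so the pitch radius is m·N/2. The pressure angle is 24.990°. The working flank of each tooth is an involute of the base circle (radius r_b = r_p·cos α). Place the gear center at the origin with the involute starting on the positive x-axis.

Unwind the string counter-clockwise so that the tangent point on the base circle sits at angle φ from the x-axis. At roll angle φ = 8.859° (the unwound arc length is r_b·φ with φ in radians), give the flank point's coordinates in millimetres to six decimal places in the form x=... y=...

pitch radius r_p = m·N/2 = 2.232·16/2 = 17.856000
base radius r_b = r_p·cos α = 17.856000·cos 24.990° = 16.184349
roll angle φ = 8.859° = 0.15461872 rad
x = r_b·(cos φ + φ·sin φ) = 16.184349·(0.98807032 + 0.15461872·0.15400338) = 16.376653
y = r_b·(sin φ − φ·cos φ) = 16.184349·(0.15400338 − 0.15461872·0.98807032) = 0.019894

x=16.376653 y=0.019894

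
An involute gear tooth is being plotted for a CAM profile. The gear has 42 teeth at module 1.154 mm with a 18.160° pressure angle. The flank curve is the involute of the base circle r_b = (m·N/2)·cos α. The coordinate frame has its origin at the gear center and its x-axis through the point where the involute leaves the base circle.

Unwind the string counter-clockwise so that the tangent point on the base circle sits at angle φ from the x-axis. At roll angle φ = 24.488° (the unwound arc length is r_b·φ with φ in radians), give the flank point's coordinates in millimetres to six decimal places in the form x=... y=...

x=25.034962 y=0.588372

pitch radius r_p = m·N/2 = 1.154·42/2 = 24.234000
base radius r_b = r_p·cos α = 24.234000·cos 18.160° = 23.026901
roll angle φ = 24.488° = 0.42739623 rad
x = r_b·(cos φ + φ·sin φ) = 23.026901·(0.91004810 + 0.42739623·0.41450265) = 25.034962
y = r_b·(sin φ − φ·cos φ) = 23.026901·(0.41450265 − 0.42739623·0.91004810) = 0.588372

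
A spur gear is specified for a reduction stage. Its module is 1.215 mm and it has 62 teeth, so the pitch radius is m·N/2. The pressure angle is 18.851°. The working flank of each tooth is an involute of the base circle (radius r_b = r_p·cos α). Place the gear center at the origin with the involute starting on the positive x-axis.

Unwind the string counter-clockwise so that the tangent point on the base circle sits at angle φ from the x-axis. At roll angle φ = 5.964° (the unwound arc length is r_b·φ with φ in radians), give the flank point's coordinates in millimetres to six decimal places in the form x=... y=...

x=35.837309 y=0.013386

pitch radius r_p = m·N/2 = 1.215·62/2 = 37.665000
base radius r_b = r_p·cos α = 37.665000·cos 18.851° = 35.644726
roll angle φ = 5.964° = 0.10409144 rad
x = r_b·(cos φ + φ·sin φ) = 35.644726·(0.99458738 + 0.10409144·0.10390357) = 35.837309
y = r_b·(sin φ − φ·cos φ) = 35.644726·(0.10390357 − 0.10409144·0.99458738) = 0.013386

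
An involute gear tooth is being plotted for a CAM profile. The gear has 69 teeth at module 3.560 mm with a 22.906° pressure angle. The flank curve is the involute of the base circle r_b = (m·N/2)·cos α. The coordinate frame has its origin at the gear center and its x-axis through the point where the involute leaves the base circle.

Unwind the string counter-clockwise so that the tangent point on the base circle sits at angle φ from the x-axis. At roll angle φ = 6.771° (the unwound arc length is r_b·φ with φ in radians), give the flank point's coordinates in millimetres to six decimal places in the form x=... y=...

x=113.922230 y=0.062153

pitch radius r_p = m·N/2 = 3.560·69/2 = 122.820000
base radius r_b = r_p·cos α = 122.820000·cos 22.906° = 113.134986
roll angle φ = 6.771° = 0.11817624 rad
x = r_b·(cos φ + φ·sin φ) = 113.134986·(0.99302531 + 0.11817624·0.11790137) = 113.922230
y = r_b·(sin φ − φ·cos φ) = 113.134986·(0.11790137 − 0.11817624·0.99302531) = 0.062153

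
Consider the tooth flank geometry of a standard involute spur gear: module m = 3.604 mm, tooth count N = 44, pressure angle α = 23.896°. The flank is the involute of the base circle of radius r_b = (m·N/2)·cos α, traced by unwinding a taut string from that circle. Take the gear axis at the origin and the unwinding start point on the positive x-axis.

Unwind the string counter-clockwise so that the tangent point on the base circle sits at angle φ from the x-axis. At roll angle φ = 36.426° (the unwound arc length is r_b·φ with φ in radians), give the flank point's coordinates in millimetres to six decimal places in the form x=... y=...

pitch radius r_p = m·N/2 = 3.604·44/2 = 79.288000
base radius r_b = r_p·cos α = 79.288000·cos 23.896° = 72.491610
roll angle φ = 36.426° = 0.63575363 rad
x = r_b·(cos φ + φ·sin φ) = 72.491610·(0.80462443 + 0.63575363·0.59378407) = 85.694131
y = r_b·(sin φ − φ·cos φ) = 72.491610·(0.59378407 − 0.63575363·0.80462443) = 5.961795

x=85.694131 y=5.961795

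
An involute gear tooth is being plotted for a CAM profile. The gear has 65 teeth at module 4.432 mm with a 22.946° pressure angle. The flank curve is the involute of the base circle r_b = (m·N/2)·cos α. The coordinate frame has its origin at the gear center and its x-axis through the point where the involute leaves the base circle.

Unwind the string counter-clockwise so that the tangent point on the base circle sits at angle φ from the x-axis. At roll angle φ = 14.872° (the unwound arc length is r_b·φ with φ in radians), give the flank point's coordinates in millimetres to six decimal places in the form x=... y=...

pitch radius r_p = m·N/2 = 4.432·65/2 = 144.040000
base radius r_b = r_p·cos α = 144.040000·cos 22.946° = 132.642504
roll angle φ = 14.872° = 0.25956537 rad
x = r_b·(cos φ + φ·sin φ) = 132.642504·(0.96650162 + 0.25956537·0.25666050) = 137.035862
y = r_b·(sin φ − φ·cos φ) = 132.642504·(0.25666050 − 0.25956537·0.96650162) = 0.768021

x=137.035862 y=0.768021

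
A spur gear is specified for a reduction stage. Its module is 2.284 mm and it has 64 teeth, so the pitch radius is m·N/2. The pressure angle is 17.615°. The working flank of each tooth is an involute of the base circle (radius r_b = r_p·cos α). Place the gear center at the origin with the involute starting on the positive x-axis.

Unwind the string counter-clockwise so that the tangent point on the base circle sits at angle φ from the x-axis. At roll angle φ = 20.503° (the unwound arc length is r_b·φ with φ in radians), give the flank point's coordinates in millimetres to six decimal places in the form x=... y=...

pitch radius r_p = m·N/2 = 2.284·64/2 = 73.088000
base radius r_b = r_p·cos α = 73.088000·cos 17.615° = 69.661011
roll angle φ = 20.503° = 0.35784486 rad
x = r_b·(cos φ + φ·sin φ) = 69.661011·(0.93665385 + 0.35784486·0.35025642) = 73.979389
y = r_b·(sin φ − φ·cos φ) = 69.661011·(0.35025642 − 0.35784486·0.93665385) = 1.050464

x=73.979389 y=1.050464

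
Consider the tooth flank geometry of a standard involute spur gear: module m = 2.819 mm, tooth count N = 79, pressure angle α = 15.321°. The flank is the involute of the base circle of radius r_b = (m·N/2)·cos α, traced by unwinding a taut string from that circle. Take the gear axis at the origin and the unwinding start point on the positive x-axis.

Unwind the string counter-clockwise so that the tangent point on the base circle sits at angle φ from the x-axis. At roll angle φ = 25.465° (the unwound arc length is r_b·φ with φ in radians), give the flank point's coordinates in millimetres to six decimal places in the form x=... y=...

pitch radius r_p = m·N/2 = 2.819·79/2 = 111.350500
base radius r_b = r_p·cos α = 111.350500·cos 15.321° = 107.393174
roll angle φ = 25.465° = 0.44444809 rad
x = r_b·(cos φ + φ·sin φ) = 107.393174·(0.90284810 + 0.44444809·0.42995966) = 117.481995
y = r_b·(sin φ − φ·cos φ) = 107.393174·(0.42995966 − 0.44444809·0.90284810) = 3.081168

x=117.481995 y=3.081168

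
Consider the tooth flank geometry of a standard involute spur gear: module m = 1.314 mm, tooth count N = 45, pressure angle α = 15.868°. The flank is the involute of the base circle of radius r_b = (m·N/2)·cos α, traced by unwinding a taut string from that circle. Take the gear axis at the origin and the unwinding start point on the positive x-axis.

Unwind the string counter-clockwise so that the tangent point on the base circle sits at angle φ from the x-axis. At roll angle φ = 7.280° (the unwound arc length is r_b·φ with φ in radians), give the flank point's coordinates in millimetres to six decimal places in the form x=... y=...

x=28.667034 y=0.019414

pitch radius r_p = m·N/2 = 1.314·45/2 = 29.565000
base radius r_b = r_p·cos α = 29.565000·cos 15.868° = 28.438401
roll angle φ = 7.280° = 0.12705997 rad
x = r_b·(cos φ + φ·sin φ) = 28.438401·(0.99193874 + 0.12705997·0.12671836) = 28.667034
y = r_b·(sin φ − φ·cos φ) = 28.438401·(0.12671836 − 0.12705997·0.99193874) = 0.019414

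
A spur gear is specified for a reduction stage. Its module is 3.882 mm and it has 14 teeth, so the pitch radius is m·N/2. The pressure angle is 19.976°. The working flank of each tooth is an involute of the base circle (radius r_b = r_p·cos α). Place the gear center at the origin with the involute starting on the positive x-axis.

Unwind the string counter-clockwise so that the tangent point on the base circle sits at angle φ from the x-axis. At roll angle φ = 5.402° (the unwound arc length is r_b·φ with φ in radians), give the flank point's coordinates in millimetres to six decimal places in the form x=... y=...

x=25.652357 y=0.007128

pitch radius r_p = m·N/2 = 3.882·14/2 = 27.174000
base radius r_b = r_p·cos α = 27.174000·cos 19.976° = 25.539098
roll angle φ = 5.402° = 0.09428269 rad
x = r_b·(cos φ + φ·sin φ) = 25.539098·(0.99555868 + 0.09428269·0.09414306) = 25.652357
y = r_b·(sin φ − φ·cos φ) = 25.539098·(0.09414306 − 0.09428269·0.99555868) = 0.007128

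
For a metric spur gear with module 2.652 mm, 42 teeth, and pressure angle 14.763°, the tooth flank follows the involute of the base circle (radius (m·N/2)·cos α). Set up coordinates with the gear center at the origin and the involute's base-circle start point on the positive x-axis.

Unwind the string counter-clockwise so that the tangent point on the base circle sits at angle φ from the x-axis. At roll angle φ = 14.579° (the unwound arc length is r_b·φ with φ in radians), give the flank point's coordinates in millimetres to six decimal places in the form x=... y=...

x=55.568775 y=0.293828

pitch radius r_p = m·N/2 = 2.652·42/2 = 55.692000
base radius r_b = r_p·cos α = 55.692000·cos 14.763° = 53.853504
roll angle φ = 14.579° = 0.25445155 rad
x = r_b·(cos φ + φ·sin φ) = 53.853504·(0.96780149 + 0.25445155·0.25171466) = 55.568775
y = r_b·(sin φ − φ·cos φ) = 53.853504·(0.25171466 − 0.25445155·0.96780149) = 0.293828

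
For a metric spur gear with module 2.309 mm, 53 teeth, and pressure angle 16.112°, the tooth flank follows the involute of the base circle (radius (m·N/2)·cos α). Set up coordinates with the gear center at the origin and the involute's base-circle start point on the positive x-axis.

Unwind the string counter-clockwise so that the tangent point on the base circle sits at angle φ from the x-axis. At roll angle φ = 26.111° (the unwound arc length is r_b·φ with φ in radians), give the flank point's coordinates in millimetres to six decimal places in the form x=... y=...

pitch radius r_p = m·N/2 = 2.309·53/2 = 61.188500
base radius r_b = r_p·cos α = 61.188500·cos 16.112° = 58.785080
roll angle φ = 26.111° = 0.45572292 rad
x = r_b·(cos φ + φ·sin φ) = 58.785080·(0.89794310 + 0.45572292·0.44011157) = 64.576118
y = r_b·(sin φ − φ·cos φ) = 58.785080·(0.44011157 − 0.45572292·0.89794310) = 1.816360

x=64.576118 y=1.816360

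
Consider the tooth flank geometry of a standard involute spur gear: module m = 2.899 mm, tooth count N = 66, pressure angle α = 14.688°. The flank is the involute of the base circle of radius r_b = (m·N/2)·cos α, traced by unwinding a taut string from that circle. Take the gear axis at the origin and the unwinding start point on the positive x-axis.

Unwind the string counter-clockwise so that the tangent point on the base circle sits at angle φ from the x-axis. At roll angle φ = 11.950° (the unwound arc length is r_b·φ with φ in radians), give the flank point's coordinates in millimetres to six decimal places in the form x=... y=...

pitch radius r_p = m·N/2 = 2.899·66/2 = 95.667000
base radius r_b = r_p·cos α = 95.667000·cos 14.688° = 92.540686
roll angle φ = 11.950° = 0.20856685 rad
x = r_b·(cos φ + φ·sin φ) = 92.540686·(0.97832867 + 0.20856685·0.20705802) = 94.531616
y = r_b·(sin φ − φ·cos φ) = 92.540686·(0.20705802 − 0.20856685·0.97832867) = 0.278649

x=94.531616 y=0.278649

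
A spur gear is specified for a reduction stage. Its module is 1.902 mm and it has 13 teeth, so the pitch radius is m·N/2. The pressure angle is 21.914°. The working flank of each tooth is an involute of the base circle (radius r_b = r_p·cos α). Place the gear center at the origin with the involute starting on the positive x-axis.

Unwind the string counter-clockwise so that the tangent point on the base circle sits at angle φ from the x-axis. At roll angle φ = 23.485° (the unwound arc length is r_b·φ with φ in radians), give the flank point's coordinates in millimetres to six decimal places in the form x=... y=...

x=12.393133 y=0.258893

pitch radius r_p = m·N/2 = 1.902·13/2 = 12.363000
base radius r_b = r_p·cos α = 12.363000·cos 21.914° = 11.469713
roll angle φ = 23.485° = 0.40989057 rad
x = r_b·(cos φ + φ·sin φ) = 11.469713·(0.91716444 + 0.40989057·0.39850897) = 12.393133
y = r_b·(sin φ − φ·cos φ) = 11.469713·(0.39850897 − 0.40989057·0.91716444) = 0.258893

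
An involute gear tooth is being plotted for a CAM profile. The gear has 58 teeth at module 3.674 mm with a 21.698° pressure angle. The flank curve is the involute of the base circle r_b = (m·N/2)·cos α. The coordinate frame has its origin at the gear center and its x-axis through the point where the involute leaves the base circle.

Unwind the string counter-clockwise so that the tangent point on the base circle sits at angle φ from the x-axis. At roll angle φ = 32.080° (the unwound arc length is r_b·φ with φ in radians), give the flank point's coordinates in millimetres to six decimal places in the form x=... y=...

pitch radius r_p = m·N/2 = 3.674·58/2 = 106.546000
base radius r_b = r_p·cos α = 106.546000·cos 21.698° = 98.996734
roll angle φ = 32.080° = 0.55990162 rad
x = r_b·(cos φ + φ·sin φ) = 98.996734·(0.84730736 + 0.55990162·0.53110285) = 113.318860
y = r_b·(sin φ − φ·cos φ) = 98.996734·(0.53110285 − 0.55990162·0.84730736) = 5.612528

x=113.318860 y=5.612528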